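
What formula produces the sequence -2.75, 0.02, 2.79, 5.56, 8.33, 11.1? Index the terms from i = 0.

Check differences: 0.02 - -2.75 = 2.77
2.79 - 0.02 = 2.77
Common difference d = 2.77.
First term a = -2.75.
Formula: S_i = -2.75 + 2.77*i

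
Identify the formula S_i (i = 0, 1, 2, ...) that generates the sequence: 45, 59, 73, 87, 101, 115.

Check differences: 59 - 45 = 14
73 - 59 = 14
Common difference d = 14.
First term a = 45.
Formula: S_i = 45 + 14*i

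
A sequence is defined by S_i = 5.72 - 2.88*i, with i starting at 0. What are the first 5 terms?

This is an arithmetic sequence.
i=0: S_0 = 5.72 + -2.88*0 = 5.72
i=1: S_1 = 5.72 + -2.88*1 = 2.84
i=2: S_2 = 5.72 + -2.88*2 = -0.04
i=3: S_3 = 5.72 + -2.88*3 = -2.92
i=4: S_4 = 5.72 + -2.88*4 = -5.8
The first 5 terms are: [5.72, 2.84, -0.04, -2.92, -5.8]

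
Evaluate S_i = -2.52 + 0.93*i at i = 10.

S_10 = -2.52 + 0.93*10 = -2.52 + 9.3 = 6.78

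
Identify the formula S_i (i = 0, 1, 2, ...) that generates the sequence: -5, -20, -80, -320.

Check ratios: -20 / -5 = 4.0
Common ratio r = 4.
First term a = -5.
Formula: S_i = -5 * 4^i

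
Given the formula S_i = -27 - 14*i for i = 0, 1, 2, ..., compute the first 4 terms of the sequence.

This is an arithmetic sequence.
i=0: S_0 = -27 + -14*0 = -27
i=1: S_1 = -27 + -14*1 = -41
i=2: S_2 = -27 + -14*2 = -55
i=3: S_3 = -27 + -14*3 = -69
The first 4 terms are: [-27, -41, -55, -69]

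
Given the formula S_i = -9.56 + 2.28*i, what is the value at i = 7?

S_7 = -9.56 + 2.28*7 = -9.56 + 15.96 = 6.4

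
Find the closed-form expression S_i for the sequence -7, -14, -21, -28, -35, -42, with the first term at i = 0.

Check differences: -14 - -7 = -7
-21 - -14 = -7
Common difference d = -7.
First term a = -7.
Formula: S_i = -7 - 7*i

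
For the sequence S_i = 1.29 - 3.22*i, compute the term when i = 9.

S_9 = 1.29 + -3.22*9 = 1.29 + -28.98 = -27.69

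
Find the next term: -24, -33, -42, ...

Differences: -33 - -24 = -9
This is an arithmetic sequence with common difference d = -9.
Next term = -42 + -9 = -51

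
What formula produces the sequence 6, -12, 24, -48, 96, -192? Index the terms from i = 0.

Check ratios: -12 / 6 = -2.0
Common ratio r = -2.
First term a = 6.
Formula: S_i = 6 * (-2)^i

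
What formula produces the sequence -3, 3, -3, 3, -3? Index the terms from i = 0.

Check ratios: 3 / -3 = -1.0
Common ratio r = -1.
First term a = -3.
Formula: S_i = -3 * (-1)^i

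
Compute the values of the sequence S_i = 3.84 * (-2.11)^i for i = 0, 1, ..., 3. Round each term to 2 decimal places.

This is a geometric sequence.
i=0: S_0 = 3.84 * (-2.11)^0 = 3.84
i=1: S_1 = 3.84 * (-2.11)^1 ≈ -8.1
i=2: S_2 = 3.84 * (-2.11)^2 ≈ 17.1
i=3: S_3 = 3.84 * (-2.11)^3 ≈ -36.07
The first 4 terms are: [3.84, -8.1, 17.1, -36.07]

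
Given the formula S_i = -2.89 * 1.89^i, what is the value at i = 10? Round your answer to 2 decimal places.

S_10 = -2.89 * 1.89^10 ≈ -2.89 * 581.5915 ≈ -1680.8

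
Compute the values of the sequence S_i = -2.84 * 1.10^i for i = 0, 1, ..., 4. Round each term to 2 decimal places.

This is a geometric sequence.
i=0: S_0 = -2.84 * 1.1^0 = -2.84
i=1: S_1 = -2.84 * 1.1^1 ≈ -3.12
i=2: S_2 = -2.84 * 1.1^2 ≈ -3.44
i=3: S_3 = -2.84 * 1.1^3 ≈ -3.78
i=4: S_4 = -2.84 * 1.1^4 ≈ -4.16
The first 5 terms are: [-2.84, -3.12, -3.44, -3.78, -4.16]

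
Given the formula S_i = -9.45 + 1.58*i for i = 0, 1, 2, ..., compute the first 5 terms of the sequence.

This is an arithmetic sequence.
i=0: S_0 = -9.45 + 1.58*0 = -9.45
i=1: S_1 = -9.45 + 1.58*1 = -7.87
i=2: S_2 = -9.45 + 1.58*2 = -6.29
i=3: S_3 = -9.45 + 1.58*3 = -4.71
i=4: S_4 = -9.45 + 1.58*4 = -3.13
The first 5 terms are: [-9.45, -7.87, -6.29, -4.71, -3.13]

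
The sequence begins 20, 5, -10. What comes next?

Differences: 5 - 20 = -15
This is an arithmetic sequence with common difference d = -15.
Next term = -10 + -15 = -25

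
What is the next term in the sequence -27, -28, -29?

Differences: -28 - -27 = -1
This is an arithmetic sequence with common difference d = -1.
Next term = -29 + -1 = -30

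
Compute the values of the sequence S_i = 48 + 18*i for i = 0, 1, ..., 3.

This is an arithmetic sequence.
i=0: S_0 = 48 + 18*0 = 48
i=1: S_1 = 48 + 18*1 = 66
i=2: S_2 = 48 + 18*2 = 84
i=3: S_3 = 48 + 18*3 = 102
The first 4 terms are: [48, 66, 84, 102]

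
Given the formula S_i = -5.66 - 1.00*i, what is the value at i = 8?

S_8 = -5.66 + -1.0*8 = -5.66 + -8.0 = -13.66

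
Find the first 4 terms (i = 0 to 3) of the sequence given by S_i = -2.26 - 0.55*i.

This is an arithmetic sequence.
i=0: S_0 = -2.26 + -0.55*0 = -2.26
i=1: S_1 = -2.26 + -0.55*1 = -2.81
i=2: S_2 = -2.26 + -0.55*2 = -3.36
i=3: S_3 = -2.26 + -0.55*3 = -3.91
The first 4 terms are: [-2.26, -2.81, -3.36, -3.91]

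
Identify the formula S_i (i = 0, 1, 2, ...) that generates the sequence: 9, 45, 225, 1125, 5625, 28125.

Check ratios: 45 / 9 = 5.0
Common ratio r = 5.
First term a = 9.
Formula: S_i = 9 * 5^i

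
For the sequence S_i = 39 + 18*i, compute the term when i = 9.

S_9 = 39 + 18*9 = 39 + 162 = 201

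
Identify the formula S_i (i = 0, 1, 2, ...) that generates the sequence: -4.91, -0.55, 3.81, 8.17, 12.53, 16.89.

Check differences: -0.55 - -4.91 = 4.36
3.81 - -0.55 = 4.36
Common difference d = 4.36.
First term a = -4.91.
Formula: S_i = -4.91 + 4.36*i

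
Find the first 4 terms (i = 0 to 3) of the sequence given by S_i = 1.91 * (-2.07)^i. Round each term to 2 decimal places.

This is a geometric sequence.
i=0: S_0 = 1.91 * (-2.07)^0 = 1.91
i=1: S_1 = 1.91 * (-2.07)^1 ≈ -3.95
i=2: S_2 = 1.91 * (-2.07)^2 ≈ 8.18
i=3: S_3 = 1.91 * (-2.07)^3 ≈ -16.94
The first 4 terms are: [1.91, -3.95, 8.18, -16.94]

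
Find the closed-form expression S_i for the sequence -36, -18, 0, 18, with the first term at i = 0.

Check differences: -18 - -36 = 18
0 - -18 = 18
Common difference d = 18.
First term a = -36.
Formula: S_i = -36 + 18*i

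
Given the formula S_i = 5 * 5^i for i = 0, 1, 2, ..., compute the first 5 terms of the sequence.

This is a geometric sequence.
i=0: S_0 = 5 * 5^0 = 5
i=1: S_1 = 5 * 5^1 = 25
i=2: S_2 = 5 * 5^2 = 125
i=3: S_3 = 5 * 5^3 = 625
i=4: S_4 = 5 * 5^4 = 3125
The first 5 terms are: [5, 25, 125, 625, 3125]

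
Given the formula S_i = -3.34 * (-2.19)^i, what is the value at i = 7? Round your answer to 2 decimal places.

S_7 = -3.34 * (-2.19)^7 ≈ -3.34 * -241.6066 ≈ 806.97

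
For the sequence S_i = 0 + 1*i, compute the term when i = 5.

S_5 = 0 + 1*5 = 0 + 5 = 5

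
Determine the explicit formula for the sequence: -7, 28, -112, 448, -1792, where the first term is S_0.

Check ratios: 28 / -7 = -4.0
Common ratio r = -4.
First term a = -7.
Formula: S_i = -7 * (-4)^i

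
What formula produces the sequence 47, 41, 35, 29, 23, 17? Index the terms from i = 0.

Check differences: 41 - 47 = -6
35 - 41 = -6
Common difference d = -6.
First term a = 47.
Formula: S_i = 47 - 6*i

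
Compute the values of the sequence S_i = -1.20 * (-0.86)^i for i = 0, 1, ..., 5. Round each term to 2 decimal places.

This is a geometric sequence.
i=0: S_0 = -1.2 * (-0.86)^0 = -1.2
i=1: S_1 = -1.2 * (-0.86)^1 ≈ 1.03
i=2: S_2 = -1.2 * (-0.86)^2 ≈ -0.89
i=3: S_3 = -1.2 * (-0.86)^3 ≈ 0.76
i=4: S_4 = -1.2 * (-0.86)^4 ≈ -0.66
i=5: S_5 = -1.2 * (-0.86)^5 ≈ 0.56
The first 6 terms are: [-1.2, 1.03, -0.89, 0.76, -0.66, 0.56]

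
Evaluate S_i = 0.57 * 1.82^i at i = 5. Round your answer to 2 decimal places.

S_5 = 0.57 * 1.82^5 ≈ 0.57 * 19.969 ≈ 11.38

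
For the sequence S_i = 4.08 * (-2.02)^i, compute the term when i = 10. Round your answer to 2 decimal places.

S_10 = 4.08 * (-2.02)^10 ≈ 4.08 * 1131.1331 ≈ 4615.02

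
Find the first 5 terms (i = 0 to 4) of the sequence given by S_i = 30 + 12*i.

This is an arithmetic sequence.
i=0: S_0 = 30 + 12*0 = 30
i=1: S_1 = 30 + 12*1 = 42
i=2: S_2 = 30 + 12*2 = 54
i=3: S_3 = 30 + 12*3 = 66
i=4: S_4 = 30 + 12*4 = 78
The first 5 terms are: [30, 42, 54, 66, 78]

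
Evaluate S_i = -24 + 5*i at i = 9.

S_9 = -24 + 5*9 = -24 + 45 = 21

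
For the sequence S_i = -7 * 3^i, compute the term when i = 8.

S_8 = -7 * 3^8 = -7 * 6561 = -45927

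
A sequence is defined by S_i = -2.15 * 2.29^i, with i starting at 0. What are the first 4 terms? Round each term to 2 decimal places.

This is a geometric sequence.
i=0: S_0 = -2.15 * 2.29^0 = -2.15
i=1: S_1 = -2.15 * 2.29^1 ≈ -4.92
i=2: S_2 = -2.15 * 2.29^2 ≈ -11.27
i=3: S_3 = -2.15 * 2.29^3 ≈ -25.82
The first 4 terms are: [-2.15, -4.92, -11.27, -25.82]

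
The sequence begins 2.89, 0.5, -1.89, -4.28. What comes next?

Differences: 0.5 - 2.89 = -2.39
This is an arithmetic sequence with common difference d = -2.39.
Next term = -4.28 + -2.39 = -6.67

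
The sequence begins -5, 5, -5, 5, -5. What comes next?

Ratios: 5 / -5 = -1.0
This is a geometric sequence with common ratio r = -1.
Next term = -5 * -1 = 5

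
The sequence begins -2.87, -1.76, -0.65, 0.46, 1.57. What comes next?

Differences: -1.76 - -2.87 = 1.11
This is an arithmetic sequence with common difference d = 1.11.
Next term = 1.57 + 1.11 = 2.68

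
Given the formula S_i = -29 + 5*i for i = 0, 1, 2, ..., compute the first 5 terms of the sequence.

This is an arithmetic sequence.
i=0: S_0 = -29 + 5*0 = -29
i=1: S_1 = -29 + 5*1 = -24
i=2: S_2 = -29 + 5*2 = -19
i=3: S_3 = -29 + 5*3 = -14
i=4: S_4 = -29 + 5*4 = -9
The first 5 terms are: [-29, -24, -19, -14, -9]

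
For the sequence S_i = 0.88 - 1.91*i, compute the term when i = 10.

S_10 = 0.88 + -1.91*10 = 0.88 + -19.1 = -18.22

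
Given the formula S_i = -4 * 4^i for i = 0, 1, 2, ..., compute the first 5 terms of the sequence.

This is a geometric sequence.
i=0: S_0 = -4 * 4^0 = -4
i=1: S_1 = -4 * 4^1 = -16
i=2: S_2 = -4 * 4^2 = -64
i=3: S_3 = -4 * 4^3 = -256
i=4: S_4 = -4 * 4^4 = -1024
The first 5 terms are: [-4, -16, -64, -256, -1024]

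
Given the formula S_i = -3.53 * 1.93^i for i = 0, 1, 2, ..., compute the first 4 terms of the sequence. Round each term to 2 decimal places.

This is a geometric sequence.
i=0: S_0 = -3.53 * 1.93^0 = -3.53
i=1: S_1 = -3.53 * 1.93^1 ≈ -6.81
i=2: S_2 = -3.53 * 1.93^2 ≈ -13.15
i=3: S_3 = -3.53 * 1.93^3 ≈ -25.38
The first 4 terms are: [-3.53, -6.81, -13.15, -25.38]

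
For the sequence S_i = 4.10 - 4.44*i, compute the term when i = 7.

S_7 = 4.1 + -4.44*7 = 4.1 + -31.08 = -26.98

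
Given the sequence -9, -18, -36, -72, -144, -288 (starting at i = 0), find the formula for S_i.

Check ratios: -18 / -9 = 2.0
Common ratio r = 2.
First term a = -9.
Formula: S_i = -9 * 2^i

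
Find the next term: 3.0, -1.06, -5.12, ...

Differences: -1.06 - 3.0 = -4.06
This is an arithmetic sequence with common difference d = -4.06.
Next term = -5.12 + -4.06 = -9.18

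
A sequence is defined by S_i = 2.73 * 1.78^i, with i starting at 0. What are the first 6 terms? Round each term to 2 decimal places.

This is a geometric sequence.
i=0: S_0 = 2.73 * 1.78^0 = 2.73
i=1: S_1 = 2.73 * 1.78^1 ≈ 4.86
i=2: S_2 = 2.73 * 1.78^2 ≈ 8.65
i=3: S_3 = 2.73 * 1.78^3 ≈ 15.4
i=4: S_4 = 2.73 * 1.78^4 ≈ 27.41
i=5: S_5 = 2.73 * 1.78^5 ≈ 48.78
The first 6 terms are: [2.73, 4.86, 8.65, 15.4, 27.41, 48.78]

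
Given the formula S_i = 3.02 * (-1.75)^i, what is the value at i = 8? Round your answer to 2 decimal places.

S_8 = 3.02 * (-1.75)^8 ≈ 3.02 * 87.9639 ≈ 265.65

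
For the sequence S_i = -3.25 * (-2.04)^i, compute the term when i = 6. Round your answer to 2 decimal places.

S_6 = -3.25 * (-2.04)^6 ≈ -3.25 * 72.0744 ≈ -234.24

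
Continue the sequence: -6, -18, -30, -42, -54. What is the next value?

Differences: -18 - -6 = -12
This is an arithmetic sequence with common difference d = -12.
Next term = -54 + -12 = -66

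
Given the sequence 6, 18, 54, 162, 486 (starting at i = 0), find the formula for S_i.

Check ratios: 18 / 6 = 3.0
Common ratio r = 3.
First term a = 6.
Formula: S_i = 6 * 3^i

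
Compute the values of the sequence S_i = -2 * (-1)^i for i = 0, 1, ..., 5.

This is a geometric sequence.
i=0: S_0 = -2 * (-1)^0 = -2
i=1: S_1 = -2 * (-1)^1 = 2
i=2: S_2 = -2 * (-1)^2 = -2
i=3: S_3 = -2 * (-1)^3 = 2
i=4: S_4 = -2 * (-1)^4 = -2
i=5: S_5 = -2 * (-1)^5 = 2
The first 6 terms are: [-2, 2, -2, 2, -2, 2]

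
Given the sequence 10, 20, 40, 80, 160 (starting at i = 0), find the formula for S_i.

Check ratios: 20 / 10 = 2.0
Common ratio r = 2.
First term a = 10.
Formula: S_i = 10 * 2^i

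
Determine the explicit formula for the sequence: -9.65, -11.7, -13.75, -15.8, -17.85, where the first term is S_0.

Check differences: -11.7 - -9.65 = -2.05
-13.75 - -11.7 = -2.05
Common difference d = -2.05.
First term a = -9.65.
Formula: S_i = -9.65 - 2.05*i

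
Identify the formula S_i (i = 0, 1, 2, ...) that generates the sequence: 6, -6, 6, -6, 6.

Check ratios: -6 / 6 = -1.0
Common ratio r = -1.
First term a = 6.
Formula: S_i = 6 * (-1)^i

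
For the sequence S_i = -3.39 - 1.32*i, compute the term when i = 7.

S_7 = -3.39 + -1.32*7 = -3.39 + -9.24 = -12.63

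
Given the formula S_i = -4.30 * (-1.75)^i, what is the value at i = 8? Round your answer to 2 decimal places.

S_8 = -4.3 * (-1.75)^8 ≈ -4.3 * 87.9639 ≈ -378.24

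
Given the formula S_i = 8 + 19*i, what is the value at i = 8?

S_8 = 8 + 19*8 = 8 + 152 = 160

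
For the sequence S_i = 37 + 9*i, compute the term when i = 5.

S_5 = 37 + 9*5 = 37 + 45 = 82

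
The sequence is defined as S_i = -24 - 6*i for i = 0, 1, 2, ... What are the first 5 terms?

This is an arithmetic sequence.
i=0: S_0 = -24 + -6*0 = -24
i=1: S_1 = -24 + -6*1 = -30
i=2: S_2 = -24 + -6*2 = -36
i=3: S_3 = -24 + -6*3 = -42
i=4: S_4 = -24 + -6*4 = -48
The first 5 terms are: [-24, -30, -36, -42, -48]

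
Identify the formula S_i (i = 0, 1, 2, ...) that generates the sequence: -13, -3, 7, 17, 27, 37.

Check differences: -3 - -13 = 10
7 - -3 = 10
Common difference d = 10.
First term a = -13.
Formula: S_i = -13 + 10*i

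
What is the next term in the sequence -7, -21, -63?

Ratios: -21 / -7 = 3.0
This is a geometric sequence with common ratio r = 3.
Next term = -63 * 3 = -189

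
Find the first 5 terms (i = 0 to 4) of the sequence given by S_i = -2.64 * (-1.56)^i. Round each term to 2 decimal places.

This is a geometric sequence.
i=0: S_0 = -2.64 * (-1.56)^0 = -2.64
i=1: S_1 = -2.64 * (-1.56)^1 ≈ 4.12
i=2: S_2 = -2.64 * (-1.56)^2 ≈ -6.42
i=3: S_3 = -2.64 * (-1.56)^3 ≈ 10.02
i=4: S_4 = -2.64 * (-1.56)^4 ≈ -15.64
The first 5 terms are: [-2.64, 4.12, -6.42, 10.02, -15.64]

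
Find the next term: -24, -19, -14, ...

Differences: -19 - -24 = 5
This is an arithmetic sequence with common difference d = 5.
Next term = -14 + 5 = -9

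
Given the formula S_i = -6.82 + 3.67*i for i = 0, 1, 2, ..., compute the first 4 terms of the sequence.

This is an arithmetic sequence.
i=0: S_0 = -6.82 + 3.67*0 = -6.82
i=1: S_1 = -6.82 + 3.67*1 = -3.15
i=2: S_2 = -6.82 + 3.67*2 = 0.52
i=3: S_3 = -6.82 + 3.67*3 = 4.19
The first 4 terms are: [-6.82, -3.15, 0.52, 4.19]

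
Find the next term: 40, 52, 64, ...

Differences: 52 - 40 = 12
This is an arithmetic sequence with common difference d = 12.
Next term = 64 + 12 = 76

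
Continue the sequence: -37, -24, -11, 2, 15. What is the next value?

Differences: -24 - -37 = 13
This is an arithmetic sequence with common difference d = 13.
Next term = 15 + 13 = 28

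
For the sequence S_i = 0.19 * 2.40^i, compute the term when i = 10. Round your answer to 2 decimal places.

S_10 = 0.19 * 2.4^10 ≈ 0.19 * 6340.3381 ≈ 1204.66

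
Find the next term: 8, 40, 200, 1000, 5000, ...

Ratios: 40 / 8 = 5.0
This is a geometric sequence with common ratio r = 5.
Next term = 5000 * 5 = 25000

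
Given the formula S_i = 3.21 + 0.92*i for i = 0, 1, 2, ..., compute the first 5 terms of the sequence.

This is an arithmetic sequence.
i=0: S_0 = 3.21 + 0.92*0 = 3.21
i=1: S_1 = 3.21 + 0.92*1 = 4.13
i=2: S_2 = 3.21 + 0.92*2 = 5.05
i=3: S_3 = 3.21 + 0.92*3 = 5.97
i=4: S_4 = 3.21 + 0.92*4 = 6.89
The first 5 terms are: [3.21, 4.13, 5.05, 5.97, 6.89]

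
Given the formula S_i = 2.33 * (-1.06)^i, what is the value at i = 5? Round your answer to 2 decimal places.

S_5 = 2.33 * (-1.06)^5 ≈ 2.33 * -1.3382 ≈ -3.12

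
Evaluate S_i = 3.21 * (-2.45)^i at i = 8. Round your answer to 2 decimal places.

S_8 = 3.21 * (-2.45)^8 ≈ 3.21 * 1298.1614 ≈ 4167.1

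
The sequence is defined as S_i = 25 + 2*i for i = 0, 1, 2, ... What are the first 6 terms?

This is an arithmetic sequence.
i=0: S_0 = 25 + 2*0 = 25
i=1: S_1 = 25 + 2*1 = 27
i=2: S_2 = 25 + 2*2 = 29
i=3: S_3 = 25 + 2*3 = 31
i=4: S_4 = 25 + 2*4 = 33
i=5: S_5 = 25 + 2*5 = 35
The first 6 terms are: [25, 27, 29, 31, 33, 35]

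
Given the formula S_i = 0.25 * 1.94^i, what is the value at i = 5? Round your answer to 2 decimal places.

S_5 = 0.25 * 1.94^5 ≈ 0.25 * 27.4795 ≈ 6.87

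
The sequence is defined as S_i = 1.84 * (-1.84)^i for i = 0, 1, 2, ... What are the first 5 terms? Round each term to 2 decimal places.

This is a geometric sequence.
i=0: S_0 = 1.84 * (-1.84)^0 = 1.84
i=1: S_1 = 1.84 * (-1.84)^1 ≈ -3.39
i=2: S_2 = 1.84 * (-1.84)^2 ≈ 6.23
i=3: S_3 = 1.84 * (-1.84)^3 ≈ -11.46
i=4: S_4 = 1.84 * (-1.84)^4 ≈ 21.09
The first 5 terms are: [1.84, -3.39, 6.23, -11.46, 21.09]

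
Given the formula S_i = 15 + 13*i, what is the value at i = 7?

S_7 = 15 + 13*7 = 15 + 91 = 106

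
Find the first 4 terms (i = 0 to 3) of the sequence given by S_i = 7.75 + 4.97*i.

This is an arithmetic sequence.
i=0: S_0 = 7.75 + 4.97*0 = 7.75
i=1: S_1 = 7.75 + 4.97*1 = 12.72
i=2: S_2 = 7.75 + 4.97*2 = 17.69
i=3: S_3 = 7.75 + 4.97*3 = 22.66
The first 4 terms are: [7.75, 12.72, 17.69, 22.66]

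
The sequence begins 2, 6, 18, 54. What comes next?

Ratios: 6 / 2 = 3.0
This is a geometric sequence with common ratio r = 3.
Next term = 54 * 3 = 162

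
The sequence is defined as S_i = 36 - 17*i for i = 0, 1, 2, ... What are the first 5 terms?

This is an arithmetic sequence.
i=0: S_0 = 36 + -17*0 = 36
i=1: S_1 = 36 + -17*1 = 19
i=2: S_2 = 36 + -17*2 = 2
i=3: S_3 = 36 + -17*3 = -15
i=4: S_4 = 36 + -17*4 = -32
The first 5 terms are: [36, 19, 2, -15, -32]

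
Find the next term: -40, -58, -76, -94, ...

Differences: -58 - -40 = -18
This is an arithmetic sequence with common difference d = -18.
Next term = -94 + -18 = -112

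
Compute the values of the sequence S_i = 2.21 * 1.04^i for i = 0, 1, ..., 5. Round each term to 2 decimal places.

This is a geometric sequence.
i=0: S_0 = 2.21 * 1.04^0 = 2.21
i=1: S_1 = 2.21 * 1.04^1 ≈ 2.3
i=2: S_2 = 2.21 * 1.04^2 ≈ 2.39
i=3: S_3 = 2.21 * 1.04^3 ≈ 2.49
i=4: S_4 = 2.21 * 1.04^4 ≈ 2.59
i=5: S_5 = 2.21 * 1.04^5 ≈ 2.69
The first 6 terms are: [2.21, 2.3, 2.39, 2.49, 2.59, 2.69]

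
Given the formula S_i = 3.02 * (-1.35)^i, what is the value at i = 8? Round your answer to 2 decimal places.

S_8 = 3.02 * (-1.35)^8 ≈ 3.02 * 11.0324 ≈ 33.32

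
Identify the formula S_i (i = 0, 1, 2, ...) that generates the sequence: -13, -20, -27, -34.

Check differences: -20 - -13 = -7
-27 - -20 = -7
Common difference d = -7.
First term a = -13.
Formula: S_i = -13 - 7*i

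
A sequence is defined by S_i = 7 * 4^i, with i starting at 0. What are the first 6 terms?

This is a geometric sequence.
i=0: S_0 = 7 * 4^0 = 7
i=1: S_1 = 7 * 4^1 = 28
i=2: S_2 = 7 * 4^2 = 112
i=3: S_3 = 7 * 4^3 = 448
i=4: S_4 = 7 * 4^4 = 1792
i=5: S_5 = 7 * 4^5 = 7168
The first 6 terms are: [7, 28, 112, 448, 1792, 7168]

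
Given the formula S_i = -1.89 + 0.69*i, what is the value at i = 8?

S_8 = -1.89 + 0.69*8 = -1.89 + 5.52 = 3.63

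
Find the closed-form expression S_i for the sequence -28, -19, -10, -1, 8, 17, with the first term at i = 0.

Check differences: -19 - -28 = 9
-10 - -19 = 9
Common difference d = 9.
First term a = -28.
Formula: S_i = -28 + 9*i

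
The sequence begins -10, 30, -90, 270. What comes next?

Ratios: 30 / -10 = -3.0
This is a geometric sequence with common ratio r = -3.
Next term = 270 * -3 = -810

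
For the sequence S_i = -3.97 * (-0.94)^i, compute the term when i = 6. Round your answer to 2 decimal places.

S_6 = -3.97 * (-0.94)^6 ≈ -3.97 * 0.6899 ≈ -2.74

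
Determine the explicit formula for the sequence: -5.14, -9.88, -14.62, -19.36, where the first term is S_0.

Check differences: -9.88 - -5.14 = -4.74
-14.62 - -9.88 = -4.74
Common difference d = -4.74.
First term a = -5.14.
Formula: S_i = -5.14 - 4.74*i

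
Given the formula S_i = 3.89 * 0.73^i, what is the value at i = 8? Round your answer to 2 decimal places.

S_8 = 3.89 * 0.73^8 ≈ 3.89 * 0.0806 ≈ 0.31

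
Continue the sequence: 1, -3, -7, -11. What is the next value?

Differences: -3 - 1 = -4
This is an arithmetic sequence with common difference d = -4.
Next term = -11 + -4 = -15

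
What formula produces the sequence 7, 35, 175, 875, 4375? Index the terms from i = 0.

Check ratios: 35 / 7 = 5.0
Common ratio r = 5.
First term a = 7.
Formula: S_i = 7 * 5^i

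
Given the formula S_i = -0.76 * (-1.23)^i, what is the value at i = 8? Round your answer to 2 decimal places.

S_8 = -0.76 * (-1.23)^8 ≈ -0.76 * 5.2389 ≈ -3.98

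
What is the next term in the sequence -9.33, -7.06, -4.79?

Differences: -7.06 - -9.33 = 2.27
This is an arithmetic sequence with common difference d = 2.27.
Next term = -4.79 + 2.27 = -2.52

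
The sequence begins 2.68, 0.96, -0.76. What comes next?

Differences: 0.96 - 2.68 = -1.72
This is an arithmetic sequence with common difference d = -1.72.
Next term = -0.76 + -1.72 = -2.48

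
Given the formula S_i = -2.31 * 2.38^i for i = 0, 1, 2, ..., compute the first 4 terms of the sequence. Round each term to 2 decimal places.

This is a geometric sequence.
i=0: S_0 = -2.31 * 2.38^0 = -2.31
i=1: S_1 = -2.31 * 2.38^1 ≈ -5.5
i=2: S_2 = -2.31 * 2.38^2 ≈ -13.08
i=3: S_3 = -2.31 * 2.38^3 ≈ -31.14
The first 4 terms are: [-2.31, -5.5, -13.08, -31.14]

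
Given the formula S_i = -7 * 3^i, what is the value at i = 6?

S_6 = -7 * 3^6 = -7 * 729 = -5103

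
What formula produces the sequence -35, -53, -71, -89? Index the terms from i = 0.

Check differences: -53 - -35 = -18
-71 - -53 = -18
Common difference d = -18.
First term a = -35.
Formula: S_i = -35 - 18*i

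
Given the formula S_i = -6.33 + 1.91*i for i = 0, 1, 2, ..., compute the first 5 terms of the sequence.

This is an arithmetic sequence.
i=0: S_0 = -6.33 + 1.91*0 = -6.33
i=1: S_1 = -6.33 + 1.91*1 = -4.42
i=2: S_2 = -6.33 + 1.91*2 = -2.51
i=3: S_3 = -6.33 + 1.91*3 = -0.6
i=4: S_4 = -6.33 + 1.91*4 = 1.31
The first 5 terms are: [-6.33, -4.42, -2.51, -0.6, 1.31]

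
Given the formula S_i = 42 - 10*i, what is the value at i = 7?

S_7 = 42 + -10*7 = 42 + -70 = -28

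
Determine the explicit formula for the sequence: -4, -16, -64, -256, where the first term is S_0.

Check ratios: -16 / -4 = 4.0
Common ratio r = 4.
First term a = -4.
Formula: S_i = -4 * 4^i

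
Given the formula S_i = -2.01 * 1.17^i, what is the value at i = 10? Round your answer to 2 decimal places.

S_10 = -2.01 * 1.17^10 ≈ -2.01 * 4.8068 ≈ -9.66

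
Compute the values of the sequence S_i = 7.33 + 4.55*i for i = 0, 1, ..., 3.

This is an arithmetic sequence.
i=0: S_0 = 7.33 + 4.55*0 = 7.33
i=1: S_1 = 7.33 + 4.55*1 = 11.88
i=2: S_2 = 7.33 + 4.55*2 = 16.43
i=3: S_3 = 7.33 + 4.55*3 = 20.98
The first 4 terms are: [7.33, 11.88, 16.43, 20.98]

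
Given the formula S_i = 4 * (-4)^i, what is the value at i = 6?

S_6 = 4 * (-4)^6 = 4 * 4096 = 16384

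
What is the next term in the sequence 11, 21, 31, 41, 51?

Differences: 21 - 11 = 10
This is an arithmetic sequence with common difference d = 10.
Next term = 51 + 10 = 61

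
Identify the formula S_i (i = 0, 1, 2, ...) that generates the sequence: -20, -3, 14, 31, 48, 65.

Check differences: -3 - -20 = 17
14 - -3 = 17
Common difference d = 17.
First term a = -20.
Formula: S_i = -20 + 17*i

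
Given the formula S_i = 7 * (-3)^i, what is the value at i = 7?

S_7 = 7 * (-3)^7 = 7 * -2187 = -15309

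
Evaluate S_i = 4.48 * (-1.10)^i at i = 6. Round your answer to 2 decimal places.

S_6 = 4.48 * (-1.1)^6 ≈ 4.48 * 1.7716 ≈ 7.94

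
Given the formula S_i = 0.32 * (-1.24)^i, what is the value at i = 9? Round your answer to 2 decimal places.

S_9 = 0.32 * (-1.24)^9 ≈ 0.32 * -6.931 ≈ -2.22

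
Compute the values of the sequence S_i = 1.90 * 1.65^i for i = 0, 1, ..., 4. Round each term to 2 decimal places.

This is a geometric sequence.
i=0: S_0 = 1.9 * 1.65^0 = 1.9
i=1: S_1 = 1.9 * 1.65^1 ≈ 3.14
i=2: S_2 = 1.9 * 1.65^2 ≈ 5.17
i=3: S_3 = 1.9 * 1.65^3 ≈ 8.54
i=4: S_4 = 1.9 * 1.65^4 ≈ 14.08
The first 5 terms are: [1.9, 3.14, 5.17, 8.54, 14.08]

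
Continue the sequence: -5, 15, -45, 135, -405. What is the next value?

Ratios: 15 / -5 = -3.0
This is a geometric sequence with common ratio r = -3.
Next term = -405 * -3 = 1215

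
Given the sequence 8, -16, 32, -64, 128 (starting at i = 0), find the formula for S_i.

Check ratios: -16 / 8 = -2.0
Common ratio r = -2.
First term a = 8.
Formula: S_i = 8 * (-2)^i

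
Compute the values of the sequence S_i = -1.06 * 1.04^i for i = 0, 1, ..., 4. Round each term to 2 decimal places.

This is a geometric sequence.
i=0: S_0 = -1.06 * 1.04^0 = -1.06
i=1: S_1 = -1.06 * 1.04^1 ≈ -1.1
i=2: S_2 = -1.06 * 1.04^2 ≈ -1.15
i=3: S_3 = -1.06 * 1.04^3 ≈ -1.19
i=4: S_4 = -1.06 * 1.04^4 ≈ -1.24
The first 5 terms are: [-1.06, -1.1, -1.15, -1.19, -1.24]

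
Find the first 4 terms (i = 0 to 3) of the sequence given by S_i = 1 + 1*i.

This is an arithmetic sequence.
i=0: S_0 = 1 + 1*0 = 1
i=1: S_1 = 1 + 1*1 = 2
i=2: S_2 = 1 + 1*2 = 3
i=3: S_3 = 1 + 1*3 = 4
The first 4 terms are: [1, 2, 3, 4]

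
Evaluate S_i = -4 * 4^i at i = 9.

S_9 = -4 * 4^9 = -4 * 262144 = -1048576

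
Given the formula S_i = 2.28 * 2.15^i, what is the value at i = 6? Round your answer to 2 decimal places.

S_6 = 2.28 * 2.15^6 ≈ 2.28 * 98.7713 ≈ 225.2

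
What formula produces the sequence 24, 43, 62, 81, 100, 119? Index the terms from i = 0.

Check differences: 43 - 24 = 19
62 - 43 = 19
Common difference d = 19.
First term a = 24.
Formula: S_i = 24 + 19*i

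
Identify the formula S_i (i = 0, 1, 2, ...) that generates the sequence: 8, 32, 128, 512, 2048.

Check ratios: 32 / 8 = 4.0
Common ratio r = 4.
First term a = 8.
Formula: S_i = 8 * 4^i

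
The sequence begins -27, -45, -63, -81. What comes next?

Differences: -45 - -27 = -18
This is an arithmetic sequence with common difference d = -18.
Next term = -81 + -18 = -99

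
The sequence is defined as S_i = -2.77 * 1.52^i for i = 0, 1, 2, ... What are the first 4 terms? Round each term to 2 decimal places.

This is a geometric sequence.
i=0: S_0 = -2.77 * 1.52^0 = -2.77
i=1: S_1 = -2.77 * 1.52^1 ≈ -4.21
i=2: S_2 = -2.77 * 1.52^2 ≈ -6.4
i=3: S_3 = -2.77 * 1.52^3 ≈ -9.73
The first 4 terms are: [-2.77, -4.21, -6.4, -9.73]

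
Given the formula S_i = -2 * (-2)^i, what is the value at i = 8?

S_8 = -2 * (-2)^8 = -2 * 256 = -512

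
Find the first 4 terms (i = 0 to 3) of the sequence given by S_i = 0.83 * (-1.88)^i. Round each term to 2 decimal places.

This is a geometric sequence.
i=0: S_0 = 0.83 * (-1.88)^0 = 0.83
i=1: S_1 = 0.83 * (-1.88)^1 ≈ -1.56
i=2: S_2 = 0.83 * (-1.88)^2 ≈ 2.93
i=3: S_3 = 0.83 * (-1.88)^3 ≈ -5.52
The first 4 terms are: [0.83, -1.56, 2.93, -5.52]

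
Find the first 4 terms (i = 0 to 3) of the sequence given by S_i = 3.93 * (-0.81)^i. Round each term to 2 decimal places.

This is a geometric sequence.
i=0: S_0 = 3.93 * (-0.81)^0 = 3.93
i=1: S_1 = 3.93 * (-0.81)^1 ≈ -3.18
i=2: S_2 = 3.93 * (-0.81)^2 ≈ 2.58
i=3: S_3 = 3.93 * (-0.81)^3 ≈ -2.09
The first 4 terms are: [3.93, -3.18, 2.58, -2.09]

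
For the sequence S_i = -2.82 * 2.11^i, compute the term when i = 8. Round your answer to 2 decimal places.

S_8 = -2.82 * 2.11^8 ≈ -2.82 * 392.8797 ≈ -1107.92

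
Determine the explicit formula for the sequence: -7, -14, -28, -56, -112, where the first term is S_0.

Check ratios: -14 / -7 = 2.0
Common ratio r = 2.
First term a = -7.
Formula: S_i = -7 * 2^i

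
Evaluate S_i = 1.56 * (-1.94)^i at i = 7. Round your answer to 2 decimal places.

S_7 = 1.56 * (-1.94)^7 ≈ 1.56 * -103.4218 ≈ -161.34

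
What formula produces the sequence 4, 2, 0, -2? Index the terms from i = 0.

Check differences: 2 - 4 = -2
0 - 2 = -2
Common difference d = -2.
First term a = 4.
Formula: S_i = 4 - 2*i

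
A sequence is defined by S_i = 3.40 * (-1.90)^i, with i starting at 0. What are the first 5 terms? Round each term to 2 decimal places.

This is a geometric sequence.
i=0: S_0 = 3.4 * (-1.9)^0 = 3.4
i=1: S_1 = 3.4 * (-1.9)^1 = -6.46
i=2: S_2 = 3.4 * (-1.9)^2 ≈ 12.27
i=3: S_3 = 3.4 * (-1.9)^3 ≈ -23.32
i=4: S_4 = 3.4 * (-1.9)^4 ≈ 44.31
The first 5 terms are: [3.4, -6.46, 12.27, -23.32, 44.31]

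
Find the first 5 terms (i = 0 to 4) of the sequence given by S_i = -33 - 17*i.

This is an arithmetic sequence.
i=0: S_0 = -33 + -17*0 = -33
i=1: S_1 = -33 + -17*1 = -50
i=2: S_2 = -33 + -17*2 = -67
i=3: S_3 = -33 + -17*3 = -84
i=4: S_4 = -33 + -17*4 = -101
The first 5 terms are: [-33, -50, -67, -84, -101]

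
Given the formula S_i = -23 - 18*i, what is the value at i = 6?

S_6 = -23 + -18*6 = -23 + -108 = -131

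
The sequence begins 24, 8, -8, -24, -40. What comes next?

Differences: 8 - 24 = -16
This is an arithmetic sequence with common difference d = -16.
Next term = -40 + -16 = -56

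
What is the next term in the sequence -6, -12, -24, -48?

Ratios: -12 / -6 = 2.0
This is a geometric sequence with common ratio r = 2.
Next term = -48 * 2 = -96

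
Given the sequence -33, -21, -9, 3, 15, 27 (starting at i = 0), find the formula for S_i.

Check differences: -21 - -33 = 12
-9 - -21 = 12
Common difference d = 12.
First term a = -33.
Formula: S_i = -33 + 12*i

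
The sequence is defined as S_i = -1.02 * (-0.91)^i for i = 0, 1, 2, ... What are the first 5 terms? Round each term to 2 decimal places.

This is a geometric sequence.
i=0: S_0 = -1.02 * (-0.91)^0 = -1.02
i=1: S_1 = -1.02 * (-0.91)^1 ≈ 0.93
i=2: S_2 = -1.02 * (-0.91)^2 ≈ -0.84
i=3: S_3 = -1.02 * (-0.91)^3 ≈ 0.77
i=4: S_4 = -1.02 * (-0.91)^4 ≈ -0.7
The first 5 terms are: [-1.02, 0.93, -0.84, 0.77, -0.7]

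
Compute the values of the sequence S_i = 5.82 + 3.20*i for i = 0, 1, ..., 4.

This is an arithmetic sequence.
i=0: S_0 = 5.82 + 3.2*0 = 5.82
i=1: S_1 = 5.82 + 3.2*1 = 9.02
i=2: S_2 = 5.82 + 3.2*2 = 12.22
i=3: S_3 = 5.82 + 3.2*3 = 15.42
i=4: S_4 = 5.82 + 3.2*4 = 18.62
The first 5 terms are: [5.82, 9.02, 12.22, 15.42, 18.62]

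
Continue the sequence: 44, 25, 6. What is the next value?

Differences: 25 - 44 = -19
This is an arithmetic sequence with common difference d = -19.
Next term = 6 + -19 = -13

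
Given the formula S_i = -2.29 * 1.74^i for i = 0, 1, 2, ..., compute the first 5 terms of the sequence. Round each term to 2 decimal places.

This is a geometric sequence.
i=0: S_0 = -2.29 * 1.74^0 = -2.29
i=1: S_1 = -2.29 * 1.74^1 ≈ -3.98
i=2: S_2 = -2.29 * 1.74^2 ≈ -6.93
i=3: S_3 = -2.29 * 1.74^3 ≈ -12.06
i=4: S_4 = -2.29 * 1.74^4 ≈ -20.99
The first 5 terms are: [-2.29, -3.98, -6.93, -12.06, -20.99]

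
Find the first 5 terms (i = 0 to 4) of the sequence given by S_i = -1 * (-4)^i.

This is a geometric sequence.
i=0: S_0 = -1 * (-4)^0 = -1
i=1: S_1 = -1 * (-4)^1 = 4
i=2: S_2 = -1 * (-4)^2 = -16
i=3: S_3 = -1 * (-4)^3 = 64
i=4: S_4 = -1 * (-4)^4 = -256
The first 5 terms are: [-1, 4, -16, 64, -256]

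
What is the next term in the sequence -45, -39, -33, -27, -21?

Differences: -39 - -45 = 6
This is an arithmetic sequence with common difference d = 6.
Next term = -21 + 6 = -15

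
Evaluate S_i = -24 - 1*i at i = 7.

S_7 = -24 + -1*7 = -24 + -7 = -31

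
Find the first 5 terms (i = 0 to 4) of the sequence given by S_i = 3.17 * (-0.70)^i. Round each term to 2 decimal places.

This is a geometric sequence.
i=0: S_0 = 3.17 * (-0.7)^0 = 3.17
i=1: S_1 = 3.17 * (-0.7)^1 ≈ -2.22
i=2: S_2 = 3.17 * (-0.7)^2 ≈ 1.55
i=3: S_3 = 3.17 * (-0.7)^3 ≈ -1.09
i=4: S_4 = 3.17 * (-0.7)^4 ≈ 0.76
The first 5 terms are: [3.17, -2.22, 1.55, -1.09, 0.76]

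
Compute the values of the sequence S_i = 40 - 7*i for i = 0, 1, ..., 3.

This is an arithmetic sequence.
i=0: S_0 = 40 + -7*0 = 40
i=1: S_1 = 40 + -7*1 = 33
i=2: S_2 = 40 + -7*2 = 26
i=3: S_3 = 40 + -7*3 = 19
The first 4 terms are: [40, 33, 26, 19]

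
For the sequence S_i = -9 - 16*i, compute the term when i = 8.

S_8 = -9 + -16*8 = -9 + -128 = -137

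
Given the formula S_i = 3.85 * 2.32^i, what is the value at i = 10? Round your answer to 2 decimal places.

S_10 = 3.85 * 2.32^10 ≈ 3.85 * 4517.3095 ≈ 17391.64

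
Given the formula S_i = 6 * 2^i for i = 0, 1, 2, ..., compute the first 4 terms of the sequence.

This is a geometric sequence.
i=0: S_0 = 6 * 2^0 = 6
i=1: S_1 = 6 * 2^1 = 12
i=2: S_2 = 6 * 2^2 = 24
i=3: S_3 = 6 * 2^3 = 48
The first 4 terms are: [6, 12, 24, 48]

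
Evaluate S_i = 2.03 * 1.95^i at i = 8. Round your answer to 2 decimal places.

S_8 = 2.03 * 1.95^8 ≈ 2.03 * 209.0629 ≈ 424.4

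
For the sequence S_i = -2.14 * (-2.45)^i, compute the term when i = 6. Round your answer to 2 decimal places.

S_6 = -2.14 * (-2.45)^6 ≈ -2.14 * 216.2701 ≈ -462.82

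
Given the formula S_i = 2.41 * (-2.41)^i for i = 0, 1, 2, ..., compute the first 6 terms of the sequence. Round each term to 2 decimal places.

This is a geometric sequence.
i=0: S_0 = 2.41 * (-2.41)^0 = 2.41
i=1: S_1 = 2.41 * (-2.41)^1 ≈ -5.81
i=2: S_2 = 2.41 * (-2.41)^2 ≈ 14.0
i=3: S_3 = 2.41 * (-2.41)^3 ≈ -33.73
i=4: S_4 = 2.41 * (-2.41)^4 ≈ 81.3
i=5: S_5 = 2.41 * (-2.41)^5 ≈ -195.93
The first 6 terms are: [2.41, -5.81, 14.0, -33.73, 81.3, -195.93]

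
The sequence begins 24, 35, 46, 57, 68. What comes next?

Differences: 35 - 24 = 11
This is an arithmetic sequence with common difference d = 11.
Next term = 68 + 11 = 79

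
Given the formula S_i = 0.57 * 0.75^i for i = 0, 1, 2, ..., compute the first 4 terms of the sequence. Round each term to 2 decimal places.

This is a geometric sequence.
i=0: S_0 = 0.57 * 0.75^0 = 0.57
i=1: S_1 = 0.57 * 0.75^1 ≈ 0.43
i=2: S_2 = 0.57 * 0.75^2 ≈ 0.32
i=3: S_3 = 0.57 * 0.75^3 ≈ 0.24
The first 4 terms are: [0.57, 0.43, 0.32, 0.24]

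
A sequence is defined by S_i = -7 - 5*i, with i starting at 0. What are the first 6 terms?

This is an arithmetic sequence.
i=0: S_0 = -7 + -5*0 = -7
i=1: S_1 = -7 + -5*1 = -12
i=2: S_2 = -7 + -5*2 = -17
i=3: S_3 = -7 + -5*3 = -22
i=4: S_4 = -7 + -5*4 = -27
i=5: S_5 = -7 + -5*5 = -32
The first 6 terms are: [-7, -12, -17, -22, -27, -32]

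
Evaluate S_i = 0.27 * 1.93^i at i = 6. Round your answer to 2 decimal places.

S_6 = 0.27 * 1.93^6 ≈ 0.27 * 51.6825 ≈ 13.95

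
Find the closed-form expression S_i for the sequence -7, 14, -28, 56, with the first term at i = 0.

Check ratios: 14 / -7 = -2.0
Common ratio r = -2.
First term a = -7.
Formula: S_i = -7 * (-2)^i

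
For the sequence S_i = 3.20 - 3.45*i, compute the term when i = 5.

S_5 = 3.2 + -3.45*5 = 3.2 + -17.25 = -14.05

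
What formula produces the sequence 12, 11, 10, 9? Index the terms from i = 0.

Check differences: 11 - 12 = -1
10 - 11 = -1
Common difference d = -1.
First term a = 12.
Formula: S_i = 12 - 1*i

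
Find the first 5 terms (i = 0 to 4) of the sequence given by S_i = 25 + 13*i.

This is an arithmetic sequence.
i=0: S_0 = 25 + 13*0 = 25
i=1: S_1 = 25 + 13*1 = 38
i=2: S_2 = 25 + 13*2 = 51
i=3: S_3 = 25 + 13*3 = 64
i=4: S_4 = 25 + 13*4 = 77
The first 5 terms are: [25, 38, 51, 64, 77]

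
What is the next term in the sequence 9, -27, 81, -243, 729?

Ratios: -27 / 9 = -3.0
This is a geometric sequence with common ratio r = -3.
Next term = 729 * -3 = -2187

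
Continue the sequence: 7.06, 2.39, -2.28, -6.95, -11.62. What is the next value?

Differences: 2.39 - 7.06 = -4.67
This is an arithmetic sequence with common difference d = -4.67.
Next term = -11.62 + -4.67 = -16.29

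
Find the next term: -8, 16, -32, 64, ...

Ratios: 16 / -8 = -2.0
This is a geometric sequence with common ratio r = -2.
Next term = 64 * -2 = -128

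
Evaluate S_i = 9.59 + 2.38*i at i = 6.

S_6 = 9.59 + 2.38*6 = 9.59 + 14.28 = 23.87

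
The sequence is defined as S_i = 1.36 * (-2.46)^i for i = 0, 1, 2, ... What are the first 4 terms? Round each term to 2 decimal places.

This is a geometric sequence.
i=0: S_0 = 1.36 * (-2.46)^0 = 1.36
i=1: S_1 = 1.36 * (-2.46)^1 ≈ -3.35
i=2: S_2 = 1.36 * (-2.46)^2 ≈ 8.23
i=3: S_3 = 1.36 * (-2.46)^3 ≈ -20.25
The first 4 terms are: [1.36, -3.35, 8.23, -20.25]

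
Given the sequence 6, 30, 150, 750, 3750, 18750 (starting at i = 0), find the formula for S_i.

Check ratios: 30 / 6 = 5.0
Common ratio r = 5.
First term a = 6.
Formula: S_i = 6 * 5^i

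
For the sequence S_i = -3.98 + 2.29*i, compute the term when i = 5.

S_5 = -3.98 + 2.29*5 = -3.98 + 11.45 = 7.47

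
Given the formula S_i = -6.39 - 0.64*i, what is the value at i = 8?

S_8 = -6.39 + -0.64*8 = -6.39 + -5.12 = -11.51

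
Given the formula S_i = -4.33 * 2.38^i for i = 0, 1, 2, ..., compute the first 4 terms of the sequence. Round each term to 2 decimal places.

This is a geometric sequence.
i=0: S_0 = -4.33 * 2.38^0 = -4.33
i=1: S_1 = -4.33 * 2.38^1 ≈ -10.31
i=2: S_2 = -4.33 * 2.38^2 ≈ -24.53
i=3: S_3 = -4.33 * 2.38^3 ≈ -58.37
The first 4 terms are: [-4.33, -10.31, -24.53, -58.37]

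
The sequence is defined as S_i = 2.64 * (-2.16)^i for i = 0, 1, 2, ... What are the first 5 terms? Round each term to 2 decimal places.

This is a geometric sequence.
i=0: S_0 = 2.64 * (-2.16)^0 = 2.64
i=1: S_1 = 2.64 * (-2.16)^1 ≈ -5.7
i=2: S_2 = 2.64 * (-2.16)^2 ≈ 12.32
i=3: S_3 = 2.64 * (-2.16)^3 ≈ -26.61
i=4: S_4 = 2.64 * (-2.16)^4 ≈ 57.47
The first 5 terms are: [2.64, -5.7, 12.32, -26.61, 57.47]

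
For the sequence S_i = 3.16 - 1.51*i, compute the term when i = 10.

S_10 = 3.16 + -1.51*10 = 3.16 + -15.1 = -11.94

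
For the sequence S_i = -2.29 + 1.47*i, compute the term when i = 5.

S_5 = -2.29 + 1.47*5 = -2.29 + 7.35 = 5.06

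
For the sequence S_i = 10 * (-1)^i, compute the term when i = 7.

S_7 = 10 * (-1)^7 = 10 * -1 = -10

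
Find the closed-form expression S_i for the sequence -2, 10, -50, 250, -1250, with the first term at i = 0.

Check ratios: 10 / -2 = -5.0
Common ratio r = -5.
First term a = -2.
Formula: S_i = -2 * (-5)^i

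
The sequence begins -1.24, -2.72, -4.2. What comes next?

Differences: -2.72 - -1.24 = -1.48
This is an arithmetic sequence with common difference d = -1.48.
Next term = -4.2 + -1.48 = -5.68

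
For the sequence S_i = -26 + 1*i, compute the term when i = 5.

S_5 = -26 + 1*5 = -26 + 5 = -21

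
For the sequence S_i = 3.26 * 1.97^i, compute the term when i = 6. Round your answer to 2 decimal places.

S_6 = 3.26 * 1.97^6 ≈ 3.26 * 58.4517 ≈ 190.55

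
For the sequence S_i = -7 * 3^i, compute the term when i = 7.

S_7 = -7 * 3^7 = -7 * 2187 = -15309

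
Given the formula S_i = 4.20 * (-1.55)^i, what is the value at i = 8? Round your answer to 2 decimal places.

S_8 = 4.2 * (-1.55)^8 ≈ 4.2 * 33.3161 ≈ 139.93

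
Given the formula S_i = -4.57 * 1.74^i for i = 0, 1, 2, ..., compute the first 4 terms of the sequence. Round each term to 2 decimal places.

This is a geometric sequence.
i=0: S_0 = -4.57 * 1.74^0 = -4.57
i=1: S_1 = -4.57 * 1.74^1 ≈ -7.95
i=2: S_2 = -4.57 * 1.74^2 ≈ -13.84
i=3: S_3 = -4.57 * 1.74^3 ≈ -24.07
The first 4 terms are: [-4.57, -7.95, -13.84, -24.07]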